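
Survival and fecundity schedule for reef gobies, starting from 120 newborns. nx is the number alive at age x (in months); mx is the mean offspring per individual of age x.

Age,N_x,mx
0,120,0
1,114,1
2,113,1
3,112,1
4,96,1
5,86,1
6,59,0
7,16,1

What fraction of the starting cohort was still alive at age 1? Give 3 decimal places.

0.950

l_1 = n_1/n_0 = 114/120 = 0.95 → 0.950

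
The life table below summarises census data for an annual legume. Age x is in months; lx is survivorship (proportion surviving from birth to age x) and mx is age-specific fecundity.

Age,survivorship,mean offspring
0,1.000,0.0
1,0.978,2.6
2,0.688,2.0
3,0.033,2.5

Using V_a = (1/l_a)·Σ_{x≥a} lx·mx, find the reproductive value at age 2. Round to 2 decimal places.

lx·mx for x ≥ 2: 1.376, 0.0825 → sum = 1.4585
V_2 = 1.4585 / l_2 = 1.4585 / 0.688 = 2.119913… → 2.12

2.12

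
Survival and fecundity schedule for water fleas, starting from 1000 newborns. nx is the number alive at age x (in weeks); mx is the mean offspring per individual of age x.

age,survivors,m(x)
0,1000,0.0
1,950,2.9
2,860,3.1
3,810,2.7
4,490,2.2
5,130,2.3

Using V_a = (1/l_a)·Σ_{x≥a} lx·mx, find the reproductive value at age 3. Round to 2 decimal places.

4.40

lx = nx/n0 = nx/1000: 1, 0.95, 0.86, 0.81, 0.49, 0.13
lx·mx for x ≥ 3: 2.187, 1.078, 0.299 → sum = 3.564
V_3 = 3.564 / l_3 = 3.564 / 0.81 = 4.4 → 4.40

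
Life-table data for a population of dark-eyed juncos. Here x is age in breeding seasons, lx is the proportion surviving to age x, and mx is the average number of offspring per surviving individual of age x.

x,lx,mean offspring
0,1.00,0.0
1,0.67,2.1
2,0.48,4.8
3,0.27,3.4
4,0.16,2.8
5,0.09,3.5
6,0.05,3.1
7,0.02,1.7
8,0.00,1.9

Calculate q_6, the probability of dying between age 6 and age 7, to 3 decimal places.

0.600

q_6 = (l_6 − l_7) / l_6 = (0.05 − 0.02) / 0.05
     = 0.03 / 0.05 = 0.6 → 0.600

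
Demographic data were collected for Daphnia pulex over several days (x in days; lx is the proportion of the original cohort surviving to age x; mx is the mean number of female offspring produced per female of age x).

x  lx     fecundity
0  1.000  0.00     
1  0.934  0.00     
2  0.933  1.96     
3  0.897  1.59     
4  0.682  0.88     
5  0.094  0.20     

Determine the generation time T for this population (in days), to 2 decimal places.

lx·mx: 0, 0, 1.82868, 1.42623, 0.60016, 0.0188 → R0 = 3.87387
x·lx·mx: 0, 0, 3.65736, 4.27869, 2.40064, 0.094 → Σ = 10.43069
T = 10.43069 / 3.87387 = 2.692576… → 2.69

2.69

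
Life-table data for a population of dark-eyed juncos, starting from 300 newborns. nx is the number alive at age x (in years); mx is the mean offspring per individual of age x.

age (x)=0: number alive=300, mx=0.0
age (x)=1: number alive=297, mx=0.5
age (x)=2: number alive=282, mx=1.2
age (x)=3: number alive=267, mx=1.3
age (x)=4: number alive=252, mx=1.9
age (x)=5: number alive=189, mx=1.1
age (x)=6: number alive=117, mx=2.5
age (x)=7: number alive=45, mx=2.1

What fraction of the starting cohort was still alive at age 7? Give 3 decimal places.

l_7 = n_7/n_0 = 45/300 = 0.15 → 0.150

0.150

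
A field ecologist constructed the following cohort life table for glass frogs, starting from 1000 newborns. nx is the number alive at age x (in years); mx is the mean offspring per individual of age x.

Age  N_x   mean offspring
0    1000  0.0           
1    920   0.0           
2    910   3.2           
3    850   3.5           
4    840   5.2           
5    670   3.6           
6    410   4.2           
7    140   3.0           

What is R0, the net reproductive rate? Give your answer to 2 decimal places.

14.81

lx = nx/n0 = nx/1000: 1, 0.92, 0.91, 0.85, 0.84, 0.67, 0.41, 0.14
lx·mx by age: 0, 0, 2.912, 2.975, 4.368, 2.412, 1.722, 0.42
R0 = Σ lx·mx = 14.809 → 14.81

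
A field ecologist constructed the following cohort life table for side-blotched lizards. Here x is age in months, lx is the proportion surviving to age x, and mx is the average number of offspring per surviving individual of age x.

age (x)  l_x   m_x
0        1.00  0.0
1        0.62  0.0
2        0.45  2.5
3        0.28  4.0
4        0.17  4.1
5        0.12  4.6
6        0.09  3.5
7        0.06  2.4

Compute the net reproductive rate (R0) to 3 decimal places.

3.953

lx·mx by age: 0, 0, 1.125, 1.12, 0.697, 0.552, 0.315, 0.144
R0 = Σ lx·mx = 3.953 → 3.953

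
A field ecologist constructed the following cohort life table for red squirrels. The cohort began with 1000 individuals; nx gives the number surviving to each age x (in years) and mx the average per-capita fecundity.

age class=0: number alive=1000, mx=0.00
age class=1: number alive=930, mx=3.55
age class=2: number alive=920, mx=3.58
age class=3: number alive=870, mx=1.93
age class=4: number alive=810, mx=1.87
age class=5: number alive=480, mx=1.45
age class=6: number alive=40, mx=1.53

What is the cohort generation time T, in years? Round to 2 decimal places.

2.35

lx = nx/n0 = nx/1000: 1, 0.93, 0.92, 0.87, 0.81, 0.48, 0.04
lx·mx: 0, 3.3015, 3.2936, 1.6791, 1.5147, 0.696, 0.0612 → R0 = 10.5461
x·lx·mx: 0, 3.3015, 6.5872, 5.0373, 6.0588, 3.48, 0.3672 → Σ = 24.832
T = 24.832 / 10.5461 = 2.354615… → 2.35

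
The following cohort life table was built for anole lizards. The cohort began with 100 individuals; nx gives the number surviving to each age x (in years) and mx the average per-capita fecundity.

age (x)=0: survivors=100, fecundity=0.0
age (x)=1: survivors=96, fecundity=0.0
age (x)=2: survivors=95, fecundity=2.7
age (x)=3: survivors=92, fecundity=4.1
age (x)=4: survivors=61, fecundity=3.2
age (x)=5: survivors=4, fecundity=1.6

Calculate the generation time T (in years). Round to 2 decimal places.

lx = nx/n0 = nx/100: 1, 0.96, 0.95, 0.92, 0.61, 0.04
lx·mx: 0, 0, 2.565, 3.772, 1.952, 0.064 → R0 = 8.353
x·lx·mx: 0, 0, 5.13, 11.316, 7.808, 0.32 → Σ = 24.574
T = 24.574 / 8.353 = 2.941937… → 2.94

2.94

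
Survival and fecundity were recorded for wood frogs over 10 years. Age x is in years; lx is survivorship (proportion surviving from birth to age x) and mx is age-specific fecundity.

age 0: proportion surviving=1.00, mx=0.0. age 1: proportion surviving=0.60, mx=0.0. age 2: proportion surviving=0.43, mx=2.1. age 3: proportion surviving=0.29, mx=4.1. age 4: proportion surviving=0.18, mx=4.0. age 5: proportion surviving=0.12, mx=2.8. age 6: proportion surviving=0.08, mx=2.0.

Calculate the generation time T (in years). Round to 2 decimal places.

lx·mx: 0, 0, 0.903, 1.189, 0.72, 0.336, 0.16 → R0 = 3.308
x·lx·mx: 0, 0, 1.806, 3.567, 2.88, 1.68, 0.96 → Σ = 10.893
T = 10.893 / 3.308 = 3.292926… → 3.29

3.29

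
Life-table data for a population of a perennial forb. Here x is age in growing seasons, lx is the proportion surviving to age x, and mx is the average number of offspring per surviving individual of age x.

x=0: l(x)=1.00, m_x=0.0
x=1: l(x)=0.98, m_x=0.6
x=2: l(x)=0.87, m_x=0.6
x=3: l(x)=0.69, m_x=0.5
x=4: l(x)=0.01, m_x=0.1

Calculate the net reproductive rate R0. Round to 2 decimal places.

lx·mx by age: 0, 0.588, 0.522, 0.345, 0.001
R0 = Σ lx·mx = 1.456 → 1.46

1.46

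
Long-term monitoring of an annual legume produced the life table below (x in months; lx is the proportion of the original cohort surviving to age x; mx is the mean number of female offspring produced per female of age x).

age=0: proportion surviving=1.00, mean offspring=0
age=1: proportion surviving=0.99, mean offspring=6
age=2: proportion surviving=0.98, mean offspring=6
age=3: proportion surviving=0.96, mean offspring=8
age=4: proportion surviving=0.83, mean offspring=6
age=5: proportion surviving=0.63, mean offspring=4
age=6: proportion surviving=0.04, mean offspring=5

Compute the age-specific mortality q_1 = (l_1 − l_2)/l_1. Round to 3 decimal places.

q_1 = (l_1 − l_2) / l_1 = (0.99 − 0.98) / 0.99
     = 0.01 / 0.99 = 0.010101… → 0.010

0.010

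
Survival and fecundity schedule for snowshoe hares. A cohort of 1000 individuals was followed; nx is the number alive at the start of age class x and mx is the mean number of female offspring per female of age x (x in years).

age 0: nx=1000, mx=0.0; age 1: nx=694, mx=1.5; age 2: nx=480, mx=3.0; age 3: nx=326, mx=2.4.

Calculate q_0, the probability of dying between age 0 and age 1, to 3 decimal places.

lx = nx/n0 = nx/1000: 1, 0.694, 0.48, 0.326
q_0 = (l_0 − l_1) / l_0 = (1 − 0.694) / 1
     = 0.306 / 1 = 0.306 → 0.306

0.306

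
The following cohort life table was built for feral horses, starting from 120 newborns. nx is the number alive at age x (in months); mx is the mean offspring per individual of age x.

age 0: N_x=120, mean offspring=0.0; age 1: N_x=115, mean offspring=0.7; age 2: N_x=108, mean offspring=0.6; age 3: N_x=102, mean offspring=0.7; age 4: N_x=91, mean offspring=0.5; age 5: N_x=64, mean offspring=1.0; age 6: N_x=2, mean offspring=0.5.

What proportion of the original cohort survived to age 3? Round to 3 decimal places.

l_3 = n_3/n_0 = 102/120 = 0.85 → 0.850

0.850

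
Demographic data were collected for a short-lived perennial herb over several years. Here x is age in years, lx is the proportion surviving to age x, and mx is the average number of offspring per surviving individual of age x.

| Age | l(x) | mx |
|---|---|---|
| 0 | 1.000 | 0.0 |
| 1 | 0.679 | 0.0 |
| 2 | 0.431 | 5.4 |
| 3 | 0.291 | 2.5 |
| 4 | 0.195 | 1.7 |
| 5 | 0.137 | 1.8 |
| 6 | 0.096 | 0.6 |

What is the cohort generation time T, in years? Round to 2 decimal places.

lx·mx: 0, 0, 2.3274, 0.7275, 0.3315, 0.2466, 0.0576 → R0 = 3.6906
x·lx·mx: 0, 0, 4.6548, 2.1825, 1.326, 1.233, 0.3456 → Σ = 9.7419
T = 9.7419 / 3.6906 = 2.639652… → 2.64

2.64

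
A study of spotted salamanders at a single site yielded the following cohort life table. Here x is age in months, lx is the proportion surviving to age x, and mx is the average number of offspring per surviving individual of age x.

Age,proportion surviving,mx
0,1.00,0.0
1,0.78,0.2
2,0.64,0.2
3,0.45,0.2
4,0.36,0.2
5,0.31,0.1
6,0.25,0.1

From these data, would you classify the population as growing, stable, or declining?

declining

R0 = Σ lx·mx = 0 + 0.156 + 0.128 + 0.09 + 0.072 + 0.031 + 0.025 = 0.502
R0 < 1, so the population is declining.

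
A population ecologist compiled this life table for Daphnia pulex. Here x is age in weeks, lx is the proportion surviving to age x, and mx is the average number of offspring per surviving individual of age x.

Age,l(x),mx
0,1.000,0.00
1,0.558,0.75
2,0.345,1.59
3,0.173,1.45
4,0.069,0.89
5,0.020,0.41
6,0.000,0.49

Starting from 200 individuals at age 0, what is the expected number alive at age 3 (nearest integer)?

Expected survivors = N0 · l_3 = 200 × 0.173 = 34.6 → 35

35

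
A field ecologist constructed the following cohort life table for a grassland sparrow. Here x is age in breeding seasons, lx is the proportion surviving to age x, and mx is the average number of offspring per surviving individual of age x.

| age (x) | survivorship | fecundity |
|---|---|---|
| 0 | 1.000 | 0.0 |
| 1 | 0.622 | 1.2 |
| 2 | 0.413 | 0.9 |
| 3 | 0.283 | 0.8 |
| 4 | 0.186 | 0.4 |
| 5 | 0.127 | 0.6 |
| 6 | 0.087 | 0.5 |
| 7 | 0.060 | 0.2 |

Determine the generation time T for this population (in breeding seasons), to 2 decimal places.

2.06

lx·mx: 0, 0.7464, 0.3717, 0.2264, 0.0744, 0.0762, 0.0435, 0.012 → R0 = 1.5506
x·lx·mx: 0, 0.7464, 0.7434, 0.6792, 0.2976, 0.381, 0.261, 0.084 → Σ = 3.1926
T = 3.1926 / 1.5506 = 2.058945… → 2.06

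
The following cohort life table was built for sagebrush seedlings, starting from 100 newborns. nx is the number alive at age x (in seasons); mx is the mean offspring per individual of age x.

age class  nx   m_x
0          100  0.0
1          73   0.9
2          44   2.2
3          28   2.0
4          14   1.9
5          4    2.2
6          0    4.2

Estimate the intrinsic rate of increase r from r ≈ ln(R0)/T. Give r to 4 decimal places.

0.4095

lx = nx/n0 = nx/100: 1, 0.73, 0.44, 0.28, 0.14, 0.04, 0
R0 = Σ lx·mx = 0 + 0.657 + 0.968 + 0.56 + 0.266 + 0.088 + 0 = 2.539
Σ x·lx·mx = 5.777; T = 5.777/2.539 = 2.27531…
r ≈ ln(R0)/T = ln(2.539)/2.27531… = 0.409514… → 0.4095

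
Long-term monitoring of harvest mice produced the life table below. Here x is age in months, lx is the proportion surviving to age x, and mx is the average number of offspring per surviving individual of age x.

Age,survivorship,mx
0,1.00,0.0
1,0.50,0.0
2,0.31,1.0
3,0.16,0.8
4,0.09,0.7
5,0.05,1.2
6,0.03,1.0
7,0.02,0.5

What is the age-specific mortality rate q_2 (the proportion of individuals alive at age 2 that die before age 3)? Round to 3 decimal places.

0.484

q_2 = (l_2 − l_3) / l_2 = (0.31 − 0.16) / 0.31
     = 0.15 / 0.31 = 0.483871… → 0.484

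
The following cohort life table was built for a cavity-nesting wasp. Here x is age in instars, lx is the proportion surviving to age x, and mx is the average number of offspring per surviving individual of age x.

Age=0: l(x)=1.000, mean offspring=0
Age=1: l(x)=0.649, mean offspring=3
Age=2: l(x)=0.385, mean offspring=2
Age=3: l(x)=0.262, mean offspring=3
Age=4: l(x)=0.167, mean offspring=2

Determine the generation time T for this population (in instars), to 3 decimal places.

lx·mx: 0, 1.947, 0.77, 0.786, 0.334 → R0 = 3.837
x·lx·mx: 0, 1.947, 1.54, 2.358, 1.336 → Σ = 7.181
T = 7.181 / 3.837 = 1.871514… → 1.872

1.872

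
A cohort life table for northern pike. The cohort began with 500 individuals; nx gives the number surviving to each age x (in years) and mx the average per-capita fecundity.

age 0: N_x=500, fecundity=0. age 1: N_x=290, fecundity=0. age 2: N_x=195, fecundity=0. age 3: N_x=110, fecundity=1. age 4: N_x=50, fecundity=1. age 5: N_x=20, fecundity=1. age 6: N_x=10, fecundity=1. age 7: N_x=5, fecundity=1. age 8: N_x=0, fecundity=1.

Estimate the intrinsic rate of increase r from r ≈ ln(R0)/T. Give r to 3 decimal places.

-0.253

lx = nx/n0 = nx/500: 1, 0.58, 0.39, 0.22, 0.1, 0.04, 0.02, 0.01, 0
R0 = Σ lx·mx = 0 + 0 + 0 + 0.22 + 0.1 + 0.04 + 0.02 + 0.01 + 0 = 0.39
Σ x·lx·mx = 1.45; T = 1.45/0.39 = 3.71795…
r ≈ ln(R0)/T = ln(0.39)/3.71795… = -0.25326… → -0.253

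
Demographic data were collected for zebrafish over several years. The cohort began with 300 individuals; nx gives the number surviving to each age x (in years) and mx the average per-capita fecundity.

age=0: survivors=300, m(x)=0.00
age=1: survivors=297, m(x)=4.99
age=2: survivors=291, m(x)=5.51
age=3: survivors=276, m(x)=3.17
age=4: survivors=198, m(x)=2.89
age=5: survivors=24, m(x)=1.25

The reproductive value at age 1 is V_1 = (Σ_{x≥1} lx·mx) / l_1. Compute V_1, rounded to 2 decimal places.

15.36

lx = nx/n0 = nx/300: 1, 0.99, 0.97, 0.92, 0.66, 0.08
lx·mx for x ≥ 1: 4.9401, 5.3447, 2.9164, 1.9074, 0.1 → sum = 15.2086
V_1 = 15.2086 / l_1 = 15.2086 / 0.99 = 15.362222… → 15.36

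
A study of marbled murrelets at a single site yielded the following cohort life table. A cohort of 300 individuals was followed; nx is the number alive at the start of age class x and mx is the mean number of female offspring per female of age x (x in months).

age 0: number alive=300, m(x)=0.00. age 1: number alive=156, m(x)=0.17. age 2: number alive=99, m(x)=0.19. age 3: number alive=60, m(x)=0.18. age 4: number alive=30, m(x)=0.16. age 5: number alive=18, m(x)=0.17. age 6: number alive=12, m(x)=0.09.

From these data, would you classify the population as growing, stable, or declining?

declining

lx = nx/n0 = nx/300: 1, 0.52, 0.33, 0.2, 0.1, 0.06, 0.04
R0 = Σ lx·mx = 0 + 0.0884 + 0.0627 + 0.036 + 0.016 + 0.0102 + 0.0036 = 0.2169
R0 < 1, so the population is declining.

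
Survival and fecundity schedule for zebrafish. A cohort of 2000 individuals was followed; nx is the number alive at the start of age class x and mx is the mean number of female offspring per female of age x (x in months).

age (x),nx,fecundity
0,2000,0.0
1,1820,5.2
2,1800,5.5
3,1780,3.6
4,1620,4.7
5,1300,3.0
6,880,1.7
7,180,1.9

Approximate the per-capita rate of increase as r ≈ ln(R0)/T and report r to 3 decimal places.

1.059

lx = nx/n0 = nx/2000: 1, 0.91, 0.9, 0.89, 0.81, 0.65, 0.44, 0.09
R0 = Σ lx·mx = 0 + 4.732 + 4.95 + 3.204 + 3.807 + 1.95 + 0.748 + 0.171 = 19.562
Σ x·lx·mx = 54.907; T = 54.907/19.562 = 2.80682…
r ≈ ln(R0)/T = ln(19.562)/2.80682… = 1.05942… → 1.059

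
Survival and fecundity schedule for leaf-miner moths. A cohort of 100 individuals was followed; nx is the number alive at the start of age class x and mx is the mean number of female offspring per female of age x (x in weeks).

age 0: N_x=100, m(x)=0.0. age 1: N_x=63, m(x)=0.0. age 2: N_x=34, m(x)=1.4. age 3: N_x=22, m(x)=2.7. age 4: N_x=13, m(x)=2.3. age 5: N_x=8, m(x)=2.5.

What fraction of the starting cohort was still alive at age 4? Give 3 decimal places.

l_4 = n_4/n_0 = 13/100 = 0.13 → 0.130

0.130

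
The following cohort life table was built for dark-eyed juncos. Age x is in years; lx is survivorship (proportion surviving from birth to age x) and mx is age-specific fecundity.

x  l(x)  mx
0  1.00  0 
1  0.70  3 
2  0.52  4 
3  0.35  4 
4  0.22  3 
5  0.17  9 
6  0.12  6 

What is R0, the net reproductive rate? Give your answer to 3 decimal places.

8.490

lx·mx by age: 0, 2.1, 2.08, 1.4, 0.66, 1.53, 0.72
R0 = Σ lx·mx = 8.49 → 8.490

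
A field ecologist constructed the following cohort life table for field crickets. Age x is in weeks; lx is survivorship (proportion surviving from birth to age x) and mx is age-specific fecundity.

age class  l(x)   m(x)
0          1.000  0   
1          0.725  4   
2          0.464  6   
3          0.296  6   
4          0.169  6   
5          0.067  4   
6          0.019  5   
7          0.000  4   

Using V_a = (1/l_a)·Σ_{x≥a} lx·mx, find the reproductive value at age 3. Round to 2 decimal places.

lx·mx for x ≥ 3: 1.776, 1.014, 0.268, 0.095, 0 → sum = 3.153
V_3 = 3.153 / l_3 = 3.153 / 0.296 = 10.652027… → 10.65

10.65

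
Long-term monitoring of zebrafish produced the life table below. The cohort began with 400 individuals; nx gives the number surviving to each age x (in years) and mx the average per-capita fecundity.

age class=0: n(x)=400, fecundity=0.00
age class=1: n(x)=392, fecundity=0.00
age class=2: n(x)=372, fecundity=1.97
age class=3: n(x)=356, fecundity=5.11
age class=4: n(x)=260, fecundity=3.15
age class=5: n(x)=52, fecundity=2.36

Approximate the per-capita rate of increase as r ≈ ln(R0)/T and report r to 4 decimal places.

0.7003

lx = nx/n0 = nx/400: 1, 0.98, 0.93, 0.89, 0.65, 0.13
R0 = Σ lx·mx = 0 + 0 + 1.8321 + 4.5479 + 2.0475 + 0.3068 = 8.7343
Σ x·lx·mx = 27.0319; T = 27.0319/8.7343 = 3.09491…
r ≈ ln(R0)/T = ln(8.7343)/3.09491… = 0.700264… → 0.7003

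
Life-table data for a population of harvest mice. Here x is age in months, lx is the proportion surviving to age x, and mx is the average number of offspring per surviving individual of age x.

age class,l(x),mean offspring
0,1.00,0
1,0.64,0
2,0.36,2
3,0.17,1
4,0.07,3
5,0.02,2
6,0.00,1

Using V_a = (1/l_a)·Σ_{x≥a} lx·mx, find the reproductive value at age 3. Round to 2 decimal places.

lx·mx for x ≥ 3: 0.17, 0.21, 0.04, 0 → sum = 0.42
V_3 = 0.42 / l_3 = 0.42 / 0.17 = 2.470588… → 2.47

2.47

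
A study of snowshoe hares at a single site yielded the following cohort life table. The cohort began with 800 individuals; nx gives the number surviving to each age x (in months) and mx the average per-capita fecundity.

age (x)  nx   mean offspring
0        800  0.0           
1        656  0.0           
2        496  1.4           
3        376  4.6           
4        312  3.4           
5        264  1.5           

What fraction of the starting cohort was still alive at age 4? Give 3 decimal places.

0.390

l_4 = n_4/n_0 = 312/800 = 0.39 → 0.390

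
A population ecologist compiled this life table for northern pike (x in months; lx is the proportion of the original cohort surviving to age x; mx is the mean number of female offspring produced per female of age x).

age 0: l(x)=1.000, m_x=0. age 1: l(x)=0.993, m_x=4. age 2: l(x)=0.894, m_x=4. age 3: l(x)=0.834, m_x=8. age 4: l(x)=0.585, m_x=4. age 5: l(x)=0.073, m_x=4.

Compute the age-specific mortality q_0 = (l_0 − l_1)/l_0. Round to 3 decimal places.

q_0 = (l_0 − l_1) / l_0 = (1 − 0.993) / 1
     = 0.007 / 1 = 0.007 → 0.007

0.007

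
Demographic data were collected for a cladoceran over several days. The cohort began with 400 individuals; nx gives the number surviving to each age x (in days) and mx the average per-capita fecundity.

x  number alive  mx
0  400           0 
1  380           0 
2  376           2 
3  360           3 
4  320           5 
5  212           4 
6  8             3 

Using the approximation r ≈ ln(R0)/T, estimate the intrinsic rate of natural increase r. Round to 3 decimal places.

0.659

lx = nx/n0 = nx/400: 1, 0.95, 0.94, 0.9, 0.8, 0.53, 0.02
R0 = Σ lx·mx = 0 + 0 + 1.88 + 2.7 + 4 + 2.12 + 0.06 = 10.76
Σ x·lx·mx = 38.82; T = 38.82/10.76 = 3.60781…
r ≈ ln(R0)/T = ln(10.76)/3.60781… = 0.65853… → 0.659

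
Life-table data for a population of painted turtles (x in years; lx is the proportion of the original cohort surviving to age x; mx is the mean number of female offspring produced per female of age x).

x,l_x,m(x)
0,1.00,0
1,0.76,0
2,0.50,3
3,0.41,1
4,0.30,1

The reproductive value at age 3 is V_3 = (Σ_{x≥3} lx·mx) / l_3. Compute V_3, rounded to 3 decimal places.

lx·mx for x ≥ 3: 0.41, 0.3 → sum = 0.71
V_3 = 0.71 / l_3 = 0.71 / 0.41 = 1.731707… → 1.732

1.732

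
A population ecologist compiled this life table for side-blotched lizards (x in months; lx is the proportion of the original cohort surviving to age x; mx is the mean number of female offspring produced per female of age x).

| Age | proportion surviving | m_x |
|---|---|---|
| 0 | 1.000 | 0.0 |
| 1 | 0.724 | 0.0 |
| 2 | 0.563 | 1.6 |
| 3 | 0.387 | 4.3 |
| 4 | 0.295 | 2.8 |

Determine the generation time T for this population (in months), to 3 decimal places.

2.978

lx·mx: 0, 0, 0.9008, 1.6641, 0.826 → R0 = 3.3909
x·lx·mx: 0, 0, 1.8016, 4.9923, 3.304 → Σ = 10.0979
T = 10.0979 / 3.3909 = 2.977941… → 2.978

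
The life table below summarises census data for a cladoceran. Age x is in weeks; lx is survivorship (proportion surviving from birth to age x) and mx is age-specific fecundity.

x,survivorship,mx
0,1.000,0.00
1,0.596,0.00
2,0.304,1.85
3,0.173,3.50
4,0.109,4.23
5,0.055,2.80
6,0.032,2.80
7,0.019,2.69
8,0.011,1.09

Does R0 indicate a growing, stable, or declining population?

R0 = Σ lx·mx = 0 + 0 + 0.5624 + 0.6055 + 0.46107 + 0.154 + 0.0896 + 0.05111 + 0.01199 = 1.93567
R0 > 1, so the population is growing.

growing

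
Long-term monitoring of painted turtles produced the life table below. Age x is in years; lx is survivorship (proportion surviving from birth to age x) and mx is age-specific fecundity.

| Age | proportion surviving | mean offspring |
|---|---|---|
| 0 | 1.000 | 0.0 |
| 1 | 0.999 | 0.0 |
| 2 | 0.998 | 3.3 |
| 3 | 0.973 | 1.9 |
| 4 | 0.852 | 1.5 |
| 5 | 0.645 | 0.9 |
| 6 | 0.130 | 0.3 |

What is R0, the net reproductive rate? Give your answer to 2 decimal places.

7.04

lx·mx by age: 0, 0, 3.2934, 1.8487, 1.278, 0.5805, 0.039
R0 = Σ lx·mx = 7.0396 → 7.04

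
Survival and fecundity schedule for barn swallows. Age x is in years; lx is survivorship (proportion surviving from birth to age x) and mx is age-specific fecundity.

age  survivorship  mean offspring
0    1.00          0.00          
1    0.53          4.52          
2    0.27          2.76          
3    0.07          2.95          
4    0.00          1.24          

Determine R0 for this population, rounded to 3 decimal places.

lx·mx by age: 0, 2.3956, 0.7452, 0.2065, 0
R0 = Σ lx·mx = 3.3473 → 3.347

3.347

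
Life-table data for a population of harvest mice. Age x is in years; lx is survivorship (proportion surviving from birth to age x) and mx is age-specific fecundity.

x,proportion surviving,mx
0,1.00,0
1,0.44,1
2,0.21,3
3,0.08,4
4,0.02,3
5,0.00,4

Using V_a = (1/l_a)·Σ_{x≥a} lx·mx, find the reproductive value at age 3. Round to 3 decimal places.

lx·mx for x ≥ 3: 0.32, 0.06, 0 → sum = 0.38
V_3 = 0.38 / l_3 = 0.38 / 0.08 = 4.75 → 4.750

4.750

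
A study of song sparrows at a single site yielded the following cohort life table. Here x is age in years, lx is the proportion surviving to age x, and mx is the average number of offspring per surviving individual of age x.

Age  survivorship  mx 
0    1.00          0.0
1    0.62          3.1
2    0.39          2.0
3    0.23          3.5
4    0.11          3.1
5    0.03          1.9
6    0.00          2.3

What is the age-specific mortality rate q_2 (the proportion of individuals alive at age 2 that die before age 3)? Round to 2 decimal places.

q_2 = (l_2 − l_3) / l_2 = (0.39 − 0.23) / 0.39
     = 0.16 / 0.39 = 0.410256… → 0.41

0.41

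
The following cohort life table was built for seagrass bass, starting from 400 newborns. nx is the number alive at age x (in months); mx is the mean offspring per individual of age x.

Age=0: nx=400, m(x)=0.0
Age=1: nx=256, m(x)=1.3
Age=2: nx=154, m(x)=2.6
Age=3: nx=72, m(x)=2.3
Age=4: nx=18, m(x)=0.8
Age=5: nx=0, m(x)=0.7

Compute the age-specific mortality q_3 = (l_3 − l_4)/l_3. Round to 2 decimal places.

lx = nx/n0 = nx/400: 1, 0.64, 0.385, 0.18, 0.045, 0
q_3 = (l_3 − l_4) / l_3 = (0.18 − 0.045) / 0.18
     = 0.135 / 0.18 = 0.75 → 0.75

0.75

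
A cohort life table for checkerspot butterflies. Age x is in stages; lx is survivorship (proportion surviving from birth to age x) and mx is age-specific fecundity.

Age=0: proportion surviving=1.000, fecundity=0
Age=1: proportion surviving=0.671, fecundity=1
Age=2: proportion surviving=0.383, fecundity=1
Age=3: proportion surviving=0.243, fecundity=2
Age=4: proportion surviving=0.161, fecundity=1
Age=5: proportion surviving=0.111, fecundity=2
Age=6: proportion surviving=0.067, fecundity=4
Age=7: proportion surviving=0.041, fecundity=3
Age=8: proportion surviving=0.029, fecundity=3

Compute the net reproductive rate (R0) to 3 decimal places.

2.401

lx·mx by age: 0, 0.671, 0.383, 0.486, 0.161, 0.222, 0.268, 0.123, 0.087
R0 = Σ lx·mx = 2.401 → 2.401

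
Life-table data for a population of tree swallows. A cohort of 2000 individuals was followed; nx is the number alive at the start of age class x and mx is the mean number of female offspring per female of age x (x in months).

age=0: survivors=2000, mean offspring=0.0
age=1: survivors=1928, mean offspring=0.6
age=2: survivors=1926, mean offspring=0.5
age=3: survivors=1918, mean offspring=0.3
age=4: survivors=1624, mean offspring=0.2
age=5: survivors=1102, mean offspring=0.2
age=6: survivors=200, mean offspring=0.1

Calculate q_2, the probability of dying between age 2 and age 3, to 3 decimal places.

lx = nx/n0 = nx/2000: 1, 0.964, 0.963, 0.959, 0.812, 0.551, 0.1
q_2 = (l_2 − l_3) / l_2 = (0.963 − 0.959) / 0.963
     = 0.004 / 0.963 = 0.004154… → 0.004

0.004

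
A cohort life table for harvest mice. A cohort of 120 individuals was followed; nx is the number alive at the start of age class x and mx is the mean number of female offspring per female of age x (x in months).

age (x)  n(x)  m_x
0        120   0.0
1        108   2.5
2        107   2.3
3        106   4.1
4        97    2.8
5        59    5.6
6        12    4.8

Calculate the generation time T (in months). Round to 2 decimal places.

lx = nx/n0 = nx/120: 1, 0.9, 0.89167…, 0.88333…, 0.80833…, 0.49167…, 0.1
lx·mx: 0, 2.25, 2.050833…, 3.621667…, 2.263333…, 2.753333…, 0.48 → R0 = 13.419167…
x·lx·mx: 0, 2.25, 4.101667…, 10.865…, 9.053333…, 13.766667…, 2.88 → Σ = 42.916667…
T = 42.916667… / 13.419167… = 3.198162… → 3.20

3.20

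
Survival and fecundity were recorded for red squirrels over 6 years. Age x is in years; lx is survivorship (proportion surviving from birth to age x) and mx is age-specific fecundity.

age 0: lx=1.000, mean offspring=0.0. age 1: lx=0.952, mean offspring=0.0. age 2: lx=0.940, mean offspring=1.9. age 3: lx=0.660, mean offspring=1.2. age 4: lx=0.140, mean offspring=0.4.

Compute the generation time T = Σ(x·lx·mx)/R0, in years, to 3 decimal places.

lx·mx: 0, 0, 1.786, 0.792, 0.056 → R0 = 2.634
x·lx·mx: 0, 0, 3.572, 2.376, 0.224 → Σ = 6.172
T = 6.172 / 2.634 = 2.343204… → 2.343

2.343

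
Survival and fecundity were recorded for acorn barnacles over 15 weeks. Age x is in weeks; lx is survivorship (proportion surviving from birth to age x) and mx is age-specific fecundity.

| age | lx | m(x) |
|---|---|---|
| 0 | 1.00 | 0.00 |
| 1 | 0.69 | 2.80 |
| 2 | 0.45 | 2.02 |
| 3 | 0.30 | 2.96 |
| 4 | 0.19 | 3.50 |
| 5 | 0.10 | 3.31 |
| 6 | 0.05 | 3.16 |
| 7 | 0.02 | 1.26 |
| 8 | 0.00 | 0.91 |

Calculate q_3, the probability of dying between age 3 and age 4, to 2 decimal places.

q_3 = (l_3 − l_4) / l_3 = (0.3 − 0.19) / 0.3
     = 0.11 / 0.3 = 0.366667… → 0.37

0.37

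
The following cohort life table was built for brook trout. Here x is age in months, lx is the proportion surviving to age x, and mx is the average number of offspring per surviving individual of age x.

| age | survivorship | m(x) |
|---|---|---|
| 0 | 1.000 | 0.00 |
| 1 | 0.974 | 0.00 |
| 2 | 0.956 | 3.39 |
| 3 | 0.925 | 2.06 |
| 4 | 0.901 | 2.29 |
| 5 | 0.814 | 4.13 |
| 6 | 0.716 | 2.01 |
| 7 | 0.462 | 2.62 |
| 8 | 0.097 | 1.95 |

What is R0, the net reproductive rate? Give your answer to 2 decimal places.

lx·mx by age: 0, 0, 3.24084, 1.9055, 2.06329, 3.36182, 1.43916, 1.21044, 0.18915
R0 = Σ lx·mx = 13.4102 → 13.41

13.41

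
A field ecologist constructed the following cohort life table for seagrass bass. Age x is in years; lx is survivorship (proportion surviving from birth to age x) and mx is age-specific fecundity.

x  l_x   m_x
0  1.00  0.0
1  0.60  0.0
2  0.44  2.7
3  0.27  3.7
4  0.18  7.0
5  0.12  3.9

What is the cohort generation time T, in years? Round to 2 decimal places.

3.26

lx·mx: 0, 0, 1.188, 0.999, 1.26, 0.468 → R0 = 3.915
x·lx·mx: 0, 0, 2.376, 2.997, 5.04, 2.34 → Σ = 12.753
T = 12.753 / 3.915 = 3.257471… → 3.26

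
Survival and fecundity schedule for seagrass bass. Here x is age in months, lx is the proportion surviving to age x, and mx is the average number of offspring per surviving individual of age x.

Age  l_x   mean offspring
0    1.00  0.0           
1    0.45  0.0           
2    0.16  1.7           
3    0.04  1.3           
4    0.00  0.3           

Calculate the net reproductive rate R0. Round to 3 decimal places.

lx·mx by age: 0, 0, 0.272, 0.052, 0
R0 = Σ lx·mx = 0.324 → 0.324

0.324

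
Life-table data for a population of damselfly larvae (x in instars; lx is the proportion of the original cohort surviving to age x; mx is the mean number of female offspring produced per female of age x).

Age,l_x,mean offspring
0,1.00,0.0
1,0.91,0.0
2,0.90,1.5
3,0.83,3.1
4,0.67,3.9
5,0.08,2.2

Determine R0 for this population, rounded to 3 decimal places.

lx·mx by age: 0, 0, 1.35, 2.573, 2.613, 0.176
R0 = Σ lx·mx = 6.712 → 6.712

6.712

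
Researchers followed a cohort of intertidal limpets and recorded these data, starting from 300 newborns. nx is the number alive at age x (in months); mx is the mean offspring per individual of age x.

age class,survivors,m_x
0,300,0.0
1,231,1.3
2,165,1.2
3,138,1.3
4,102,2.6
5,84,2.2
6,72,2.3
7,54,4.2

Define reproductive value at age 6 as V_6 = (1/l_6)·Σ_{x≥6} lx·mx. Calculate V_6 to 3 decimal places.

5.450

lx = nx/n0 = nx/300: 1, 0.77, 0.55, 0.46, 0.34, 0.28, 0.24, 0.18
lx·mx for x ≥ 6: 0.552, 0.756 → sum = 1.308
V_6 = 1.308 / l_6 = 1.308 / 0.24 = 5.45 → 5.450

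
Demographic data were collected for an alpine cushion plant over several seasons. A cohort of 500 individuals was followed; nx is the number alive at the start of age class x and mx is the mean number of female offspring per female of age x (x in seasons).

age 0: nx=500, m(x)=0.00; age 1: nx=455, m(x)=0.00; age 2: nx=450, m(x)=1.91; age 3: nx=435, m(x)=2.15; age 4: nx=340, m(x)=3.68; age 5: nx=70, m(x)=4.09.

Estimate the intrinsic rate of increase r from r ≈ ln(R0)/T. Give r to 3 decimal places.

0.577

lx = nx/n0 = nx/500: 1, 0.91, 0.9, 0.87, 0.68, 0.14
R0 = Σ lx·mx = 0 + 0 + 1.719 + 1.8705 + 2.5024 + 0.5726 = 6.6645
Σ x·lx·mx = 21.9221; T = 21.9221/6.6645 = 3.28938…
r ≈ ln(R0)/T = ln(6.6645)/3.28938… = 0.57664… → 0.577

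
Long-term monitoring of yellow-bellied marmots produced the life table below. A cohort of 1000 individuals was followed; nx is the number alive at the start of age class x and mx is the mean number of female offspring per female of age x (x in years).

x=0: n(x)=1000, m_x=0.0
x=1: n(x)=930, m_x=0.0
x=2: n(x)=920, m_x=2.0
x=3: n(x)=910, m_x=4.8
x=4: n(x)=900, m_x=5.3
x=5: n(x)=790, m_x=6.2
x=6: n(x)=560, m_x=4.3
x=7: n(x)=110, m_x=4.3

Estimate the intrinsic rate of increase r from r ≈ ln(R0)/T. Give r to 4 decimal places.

lx = nx/n0 = nx/1000: 1, 0.93, 0.92, 0.91, 0.9, 0.79, 0.56, 0.11
R0 = Σ lx·mx = 0 + 0 + 1.84 + 4.368 + 4.77 + 4.898 + 2.408 + 0.473 = 18.757
Σ x·lx·mx = 78.113; T = 78.113/18.757 = 4.16447…
r ≈ ln(R0)/T = ln(18.757)/4.16447… = 0.703947… → 0.7039

0.7039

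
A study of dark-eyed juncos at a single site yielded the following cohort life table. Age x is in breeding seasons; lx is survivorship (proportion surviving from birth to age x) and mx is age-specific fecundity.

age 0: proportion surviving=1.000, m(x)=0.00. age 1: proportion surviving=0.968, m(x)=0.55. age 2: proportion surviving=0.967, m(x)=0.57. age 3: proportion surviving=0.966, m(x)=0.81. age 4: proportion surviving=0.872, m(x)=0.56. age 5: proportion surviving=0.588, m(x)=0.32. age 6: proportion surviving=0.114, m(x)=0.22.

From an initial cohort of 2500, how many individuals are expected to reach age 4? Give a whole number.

2180

Expected survivors = N0 · l_4 = 2500 × 0.872 = 2180 → 2180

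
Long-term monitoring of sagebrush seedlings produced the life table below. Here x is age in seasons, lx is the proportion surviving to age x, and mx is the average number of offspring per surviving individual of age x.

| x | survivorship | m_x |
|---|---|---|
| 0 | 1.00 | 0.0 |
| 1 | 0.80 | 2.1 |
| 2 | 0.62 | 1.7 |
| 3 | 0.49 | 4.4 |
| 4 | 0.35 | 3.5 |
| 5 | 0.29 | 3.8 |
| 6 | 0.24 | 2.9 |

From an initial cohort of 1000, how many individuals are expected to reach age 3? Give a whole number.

Expected survivors = N0 · l_3 = 1000 × 0.49 = 490 → 490

490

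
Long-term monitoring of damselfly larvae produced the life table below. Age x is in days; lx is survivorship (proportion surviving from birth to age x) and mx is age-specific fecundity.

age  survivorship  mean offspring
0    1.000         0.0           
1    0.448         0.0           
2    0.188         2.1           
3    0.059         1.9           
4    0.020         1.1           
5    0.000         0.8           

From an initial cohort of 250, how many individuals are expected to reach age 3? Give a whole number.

15

Expected survivors = N0 · l_3 = 250 × 0.059 = 14.75 → 15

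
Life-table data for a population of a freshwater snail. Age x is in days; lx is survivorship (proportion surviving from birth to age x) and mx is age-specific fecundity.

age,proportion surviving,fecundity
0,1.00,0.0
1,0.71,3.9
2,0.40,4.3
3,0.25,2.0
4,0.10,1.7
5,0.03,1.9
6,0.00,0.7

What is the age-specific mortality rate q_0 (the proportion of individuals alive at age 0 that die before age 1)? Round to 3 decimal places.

q_0 = (l_0 − l_1) / l_0 = (1 − 0.71) / 1
     = 0.29 / 1 = 0.29 → 0.290

0.290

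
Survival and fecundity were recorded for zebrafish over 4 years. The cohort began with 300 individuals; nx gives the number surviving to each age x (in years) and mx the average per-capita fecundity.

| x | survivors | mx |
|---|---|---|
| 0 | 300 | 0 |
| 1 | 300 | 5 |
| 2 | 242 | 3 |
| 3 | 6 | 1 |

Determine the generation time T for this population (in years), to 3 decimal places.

1.331

lx = nx/n0 = nx/300: 1, 1, 0.80667…, 0.02
lx·mx: 0, 5, 2.42…, 0.02 → R0 = 7.44…
x·lx·mx: 0, 5, 4.84…, 0.06 → Σ = 9.9…
T = 9.9… / 7.44… = 1.330645… → 1.331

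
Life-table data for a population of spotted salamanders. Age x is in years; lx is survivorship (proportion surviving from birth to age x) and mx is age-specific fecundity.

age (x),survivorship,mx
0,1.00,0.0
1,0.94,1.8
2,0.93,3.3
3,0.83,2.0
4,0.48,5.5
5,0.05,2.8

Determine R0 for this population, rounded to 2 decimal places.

9.20

lx·mx by age: 0, 1.692, 3.069, 1.66, 2.64, 0.14
R0 = Σ lx·mx = 9.201 → 9.20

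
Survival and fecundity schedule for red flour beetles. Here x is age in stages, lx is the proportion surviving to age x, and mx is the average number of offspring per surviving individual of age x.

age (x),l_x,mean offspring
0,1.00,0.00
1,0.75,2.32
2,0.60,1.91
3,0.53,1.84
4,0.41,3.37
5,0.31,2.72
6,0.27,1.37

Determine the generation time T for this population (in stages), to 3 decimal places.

2.931

lx·mx: 0, 1.74, 1.146, 0.9752, 1.3817, 0.8432, 0.3699 → R0 = 6.456
x·lx·mx: 0, 1.74, 2.292, 2.9256, 5.5268, 4.216, 2.2194 → Σ = 18.9198
T = 18.9198 / 6.456 = 2.930576… → 2.931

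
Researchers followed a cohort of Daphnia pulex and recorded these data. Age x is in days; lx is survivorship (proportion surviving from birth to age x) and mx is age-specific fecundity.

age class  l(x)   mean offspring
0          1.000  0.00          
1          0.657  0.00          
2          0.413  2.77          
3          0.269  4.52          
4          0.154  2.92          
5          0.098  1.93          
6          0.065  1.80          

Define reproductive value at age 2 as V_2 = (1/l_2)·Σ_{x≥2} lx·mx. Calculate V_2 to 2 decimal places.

7.54

lx·mx for x ≥ 2: 1.14401, 1.21588, 0.44968, 0.18914, 0.117 → sum = 3.11571
V_2 = 3.11571 / l_2 = 3.11571 / 0.413 = 7.544092… → 7.54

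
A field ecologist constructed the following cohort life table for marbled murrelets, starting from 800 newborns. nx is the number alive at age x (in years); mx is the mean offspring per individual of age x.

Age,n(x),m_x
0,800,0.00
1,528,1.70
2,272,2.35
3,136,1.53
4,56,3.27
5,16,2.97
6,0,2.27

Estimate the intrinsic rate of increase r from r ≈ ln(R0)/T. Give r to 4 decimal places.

lx = nx/n0 = nx/800: 1, 0.66, 0.34, 0.17, 0.07, 0.02, 0
R0 = Σ lx·mx = 0 + 1.122 + 0.799 + 0.2601 + 0.2289 + 0.0594 + 0 = 2.4694
Σ x·lx·mx = 4.7129; T = 4.7129/2.4694 = 1.90852…
r ≈ ln(R0)/T = ln(2.4694)/1.90852… = 0.473652… → 0.4737

0.4737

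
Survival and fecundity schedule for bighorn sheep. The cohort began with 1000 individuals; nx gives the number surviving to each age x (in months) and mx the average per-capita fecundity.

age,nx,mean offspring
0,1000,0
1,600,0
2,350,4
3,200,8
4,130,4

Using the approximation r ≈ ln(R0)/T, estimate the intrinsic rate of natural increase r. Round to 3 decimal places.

lx = nx/n0 = nx/1000: 1, 0.6, 0.35, 0.2, 0.13
R0 = Σ lx·mx = 0 + 0 + 1.4 + 1.6 + 0.52 = 3.52
Σ x·lx·mx = 9.68; T = 9.68/3.52 = 2.75
r ≈ ln(R0)/T = ln(3.52)/2.75 = 0.45762… → 0.458

0.458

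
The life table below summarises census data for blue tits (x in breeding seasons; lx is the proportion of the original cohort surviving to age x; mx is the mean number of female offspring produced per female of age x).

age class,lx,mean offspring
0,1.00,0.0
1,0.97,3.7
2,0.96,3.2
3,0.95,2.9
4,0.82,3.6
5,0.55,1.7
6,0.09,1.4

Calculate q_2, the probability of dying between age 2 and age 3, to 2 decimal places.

0.01

q_2 = (l_2 − l_3) / l_2 = (0.96 − 0.95) / 0.96
     = 0.01 / 0.96 = 0.010417… → 0.01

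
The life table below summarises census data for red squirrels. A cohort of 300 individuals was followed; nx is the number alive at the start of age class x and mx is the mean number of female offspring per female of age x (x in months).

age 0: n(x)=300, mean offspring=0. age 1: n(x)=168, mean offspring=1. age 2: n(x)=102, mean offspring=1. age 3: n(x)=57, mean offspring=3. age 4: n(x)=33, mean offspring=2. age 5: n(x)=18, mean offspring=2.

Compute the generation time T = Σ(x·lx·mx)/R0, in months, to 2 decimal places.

2.45

lx = nx/n0 = nx/300: 1, 0.56, 0.34, 0.19, 0.11, 0.06
lx·mx: 0, 0.56, 0.34, 0.57, 0.22, 0.12 → R0 = 1.81
x·lx·mx: 0, 0.56, 0.68, 1.71, 0.88, 0.6 → Σ = 4.43
T = 4.43 / 1.81 = 2.447514… → 2.45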